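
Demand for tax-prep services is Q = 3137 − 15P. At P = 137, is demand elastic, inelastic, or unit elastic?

Q = 1082, dQ/dP = -15.
ε = (dQ/dP)(P/Q) ≈ -1.899.
|ε| = 1.90 > 1.

elastic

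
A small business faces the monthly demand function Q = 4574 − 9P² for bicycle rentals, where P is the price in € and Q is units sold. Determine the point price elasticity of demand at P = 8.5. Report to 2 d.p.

At P = 8.5, Q = 3923.750.
dQ/dP = −18P = -153.
ε = (dQ/dP)(P/Q) = (-153)(8.5/3923.750).

-0.33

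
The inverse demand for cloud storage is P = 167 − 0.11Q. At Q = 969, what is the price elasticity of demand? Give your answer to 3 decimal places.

-0.567

At Q = 969, P = 167 − 0.11(969) = 60.41.
dP/dQ = −0.11, so dQ/dP = 1/(−0.11) = -9.091.
ε = (dQ/dP)(P/Q) = (-9.091)(60.41/969).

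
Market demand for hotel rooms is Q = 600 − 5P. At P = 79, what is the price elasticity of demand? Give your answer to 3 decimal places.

-1.927

At P = 79, Q = 205.
dQ/dP = −5.
ε = (dQ/dP)(P/Q) = (-5)(79/205).
|ε| > 1, so demand is elastic at this price.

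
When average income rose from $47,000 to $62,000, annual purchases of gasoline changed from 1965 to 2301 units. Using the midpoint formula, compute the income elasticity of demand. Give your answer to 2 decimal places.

ΔQ = 336, ΔI = 15000. Midpoints: Ī = 54,500, Q̄ = 2133.0.
ε_I = (ΔQ/ΔI)(Ī/Q̄) = (336/15000)(54500/2133.0).

0.57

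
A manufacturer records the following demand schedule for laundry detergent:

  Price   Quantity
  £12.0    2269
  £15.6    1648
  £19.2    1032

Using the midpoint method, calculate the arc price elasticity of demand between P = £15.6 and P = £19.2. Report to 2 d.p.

At P = 15.6, Q = 1648; at P = 19.2, Q = 1032.
ΔQ = -616, ΔP = 3.6. Midpoints: P̄ = 17.40, Q̄ = 1340.0.
ε = (ΔQ/ΔP)(P̄/Q̄) = (-616/3.6)(17.40/1340.0).

-2.22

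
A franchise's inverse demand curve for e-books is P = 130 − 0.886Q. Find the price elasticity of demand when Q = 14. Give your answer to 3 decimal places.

At Q = 14, P = 130 − 0.886(14) = 117.60.
dP/dQ = −0.886, so dQ/dP = 1/(−0.886) = -1.129.
ε = (dQ/dP)(P/Q) = (-1.129)(117.60/14).

-9.480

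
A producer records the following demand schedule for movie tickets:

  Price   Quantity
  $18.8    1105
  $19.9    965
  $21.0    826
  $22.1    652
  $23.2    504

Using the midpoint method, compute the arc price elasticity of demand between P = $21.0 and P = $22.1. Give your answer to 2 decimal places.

-4.61

At P = 21.0, Q = 826; at P = 22.1, Q = 652.
ΔQ = -174, ΔP = 1.1. Midpoints: P̄ = 21.55, Q̄ = 739.0.
ε = (ΔQ/ΔP)(P̄/Q̄) = (-174/1.1)(21.55/739.0).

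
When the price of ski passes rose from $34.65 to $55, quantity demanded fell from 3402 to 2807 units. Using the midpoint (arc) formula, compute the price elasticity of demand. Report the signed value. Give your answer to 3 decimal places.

-0.422

ΔQ = 2807 − 3402 = -595; ΔP = 55 − 34.65 = 20.35.
Midpoints: P̄ = 44.83, Q̄ = 3104.5.
ε = (ΔQ/ΔP)(P̄/Q̄) = (-595/20.35)(44.83/3104.5).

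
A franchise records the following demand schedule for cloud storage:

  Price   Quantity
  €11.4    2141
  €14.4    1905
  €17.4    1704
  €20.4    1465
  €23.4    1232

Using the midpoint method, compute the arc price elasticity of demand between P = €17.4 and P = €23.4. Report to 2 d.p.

At P = 17.4, Q = 1704; at P = 23.4, Q = 1232.
ΔQ = -472, ΔP = 6.0. Midpoints: P̄ = 20.40, Q̄ = 1468.0.
ε = (ΔQ/ΔP)(P̄/Q̄) = (-472/6.0)(20.40/1468.0).

-1.09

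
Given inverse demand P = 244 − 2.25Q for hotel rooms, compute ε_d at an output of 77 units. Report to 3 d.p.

At Q = 77, P = 244 − 2.25(77) = 70.75.
dP/dQ = −2.25, so dQ/dP = 1/(−2.25) = -0.444.
ε = (dQ/dP)(P/Q) = (-0.444)(70.75/77).

-0.408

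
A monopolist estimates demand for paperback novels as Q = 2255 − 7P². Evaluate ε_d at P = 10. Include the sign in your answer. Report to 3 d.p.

-0.900

At P = 10, Q = 1555.
dQ/dP = −14P = -140.
ε = (dQ/dP)(P/Q) = (-140)(10/1555).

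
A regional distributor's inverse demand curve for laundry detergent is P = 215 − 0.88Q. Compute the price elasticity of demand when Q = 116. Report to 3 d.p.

-1.106

At Q = 116, P = 215 − 0.88(116) = 112.92.
dP/dQ = −0.88, so dQ/dP = 1/(−0.88) = -1.136.
ε = (dQ/dP)(P/Q) = (-1.136)(112.92/116).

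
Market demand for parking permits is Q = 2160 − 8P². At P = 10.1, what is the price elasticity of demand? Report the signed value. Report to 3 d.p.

-1.214

At P = 10.1, Q = 1343.920.
dQ/dP = −16P = -161.600.
ε = (dQ/dP)(P/Q) = (-161.600)(10.1/1343.920).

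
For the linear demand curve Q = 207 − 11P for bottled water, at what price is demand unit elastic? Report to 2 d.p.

For linear demand Q = a − bP, ε = −bP/(a − bP). |ε| = 1 when bP = a − bP, i.e. P = a/(2b).
P = 207/(2·11) = 207/22 = 9.4091.

9.41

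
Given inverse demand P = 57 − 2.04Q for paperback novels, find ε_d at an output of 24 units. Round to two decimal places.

-0.16

At Q = 24, P = 57 − 2.04(24) = 8.04.
dP/dQ = −2.04, so dQ/dP = 1/(−2.04) = -0.490.
ε = (dQ/dP)(P/Q) = (-0.490)(8.04/24).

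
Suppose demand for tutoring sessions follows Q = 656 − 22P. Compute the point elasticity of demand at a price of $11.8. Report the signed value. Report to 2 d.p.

At P = 11.8, Q = 396.400.
dQ/dP = −22.
ε = (dQ/dP)(P/Q) = (-22)(11.8/396.400).
|ε| < 1, so demand is inelastic at this price.

-0.65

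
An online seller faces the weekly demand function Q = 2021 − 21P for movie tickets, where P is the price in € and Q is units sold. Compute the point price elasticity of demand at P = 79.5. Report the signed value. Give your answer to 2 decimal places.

-4.75

At P = 79.5, Q = 351.500.
dQ/dP = −21.
ε = (dQ/dP)(P/Q) = (-21)(79.5/351.500).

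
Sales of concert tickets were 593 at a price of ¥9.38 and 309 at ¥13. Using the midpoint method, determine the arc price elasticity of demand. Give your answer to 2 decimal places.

ΔQ = 309 − 593 = -284; ΔP = 13 − 9.38 = 3.62.
Midpoints: P̄ = 11.19, Q̄ = 451.0.
ε = (ΔQ/ΔP)(P̄/Q̄) = (-284/3.62)(11.19/451.0).

-1.95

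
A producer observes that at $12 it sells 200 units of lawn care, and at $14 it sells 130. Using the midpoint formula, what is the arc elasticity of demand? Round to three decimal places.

ΔQ = 130 − 200 = -70; ΔP = 14 − 12 = 2.
Midpoints: P̄ = 13.00, Q̄ = 165.0.
ε = (ΔQ/ΔP)(P̄/Q̄) = (-70/2)(13.00/165.0).

-2.758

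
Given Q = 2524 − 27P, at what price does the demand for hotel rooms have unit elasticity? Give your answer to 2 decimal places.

46.74

For linear demand Q = a − bP, ε = −bP/(a − bP). |ε| = 1 when bP = a − bP, i.e. P = a/(2b).
P = 2524/(2·27) = 2524/54 = 46.7407.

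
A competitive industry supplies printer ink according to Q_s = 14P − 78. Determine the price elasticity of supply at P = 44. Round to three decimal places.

At P = 44, Q_s = 538.
dQ_s/dP = 14.
ε_s = (dQ_s/dP)(P/Q_s) = (14)(44/538).

1.145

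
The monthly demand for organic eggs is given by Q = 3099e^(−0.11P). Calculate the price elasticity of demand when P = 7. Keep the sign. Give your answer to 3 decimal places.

At P = 7, Q = 1434.877.
dQ/dP = −0.11·3099e^(−0.11P) = −0.11Q = -157.837.
ε = (dQ/dP)(P/Q) = (-157.837)(7/1434.877).

-0.770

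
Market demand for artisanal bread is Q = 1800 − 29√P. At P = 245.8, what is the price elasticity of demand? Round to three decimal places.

-0.169

At P = 245.8, Q = 1345.338.
dQ/dP = −29/(2√P) = -0.925.
ε = (dQ/dP)(P/Q) = (-0.925)(245.8/1345.338).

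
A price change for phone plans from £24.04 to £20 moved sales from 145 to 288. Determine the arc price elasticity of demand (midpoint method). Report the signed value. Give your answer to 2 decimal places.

-3.60

ΔQ = 288 − 145 = 143; ΔP = 20 − 24.04 = -4.04.
Midpoints: P̄ = 22.02, Q̄ = 216.5.
ε = (ΔQ/ΔP)(P̄/Q̄) = (143/-4.04)(22.02/216.5).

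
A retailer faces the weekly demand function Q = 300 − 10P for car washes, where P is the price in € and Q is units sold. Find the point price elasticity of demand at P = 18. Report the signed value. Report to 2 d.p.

At P = 18, Q = 120.
dQ/dP = −10.
ε = (dQ/dP)(P/Q) = (-10)(18/120).

-1.50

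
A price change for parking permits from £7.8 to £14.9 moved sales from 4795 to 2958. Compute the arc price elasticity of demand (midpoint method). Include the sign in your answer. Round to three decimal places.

ΔQ = 2958 − 4795 = -1837; ΔP = 14.9 − 7.8 = 7.1.
Midpoints: P̄ = 11.35, Q̄ = 3876.5.
ε = (ΔQ/ΔP)(P̄/Q̄) = (-1837/7.1)(11.35/3876.5).

-0.758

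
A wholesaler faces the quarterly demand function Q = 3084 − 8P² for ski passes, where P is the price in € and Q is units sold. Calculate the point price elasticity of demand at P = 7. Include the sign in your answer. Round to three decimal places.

-0.291

At P = 7, Q = 2692.
dQ/dP = −16P = -112.
ε = (dQ/dP)(P/Q) = (-112)(7/2692).
|ε| < 1, so demand is inelastic at this price.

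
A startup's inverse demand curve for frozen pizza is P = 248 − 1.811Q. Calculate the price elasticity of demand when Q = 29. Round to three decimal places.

At Q = 29, P = 248 − 1.811(29) = 195.48.
dP/dQ = −1.811, so dQ/dP = 1/(−1.811) = -0.552.
ε = (dQ/dP)(P/Q) = (-0.552)(195.48/29).

-3.722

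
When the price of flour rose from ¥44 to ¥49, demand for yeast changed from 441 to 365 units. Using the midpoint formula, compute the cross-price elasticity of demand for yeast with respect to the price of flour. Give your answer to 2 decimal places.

ΔQ_x = 365 − 441 = -76; ΔP_y = 49 − 44 = 5.
Midpoints: P̄_y = 46.50, Q̄_x = 403.0.
ε_xy = (ΔQ_x/ΔP_y)(P̄_y/Q̄_x) = (-76/5)(46.50/403.0).

-1.75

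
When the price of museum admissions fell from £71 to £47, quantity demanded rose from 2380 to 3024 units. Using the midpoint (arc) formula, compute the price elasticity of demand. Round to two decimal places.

-0.59

ΔQ = 3024 − 2380 = 644; ΔP = 47 − 71 = -24.
Midpoints: P̄ = 59.00, Q̄ = 2702.0.
ε = (ΔQ/ΔP)(P̄/Q̄) = (644/-24)(59.00/2702.0).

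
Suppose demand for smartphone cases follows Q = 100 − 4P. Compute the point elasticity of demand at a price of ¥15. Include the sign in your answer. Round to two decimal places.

At P = 15, Q = 40.
dQ/dP = −4.
ε = (dQ/dP)(P/Q) = (-4)(15/40).
|ε| > 1, so demand is elastic at this price.

-1.50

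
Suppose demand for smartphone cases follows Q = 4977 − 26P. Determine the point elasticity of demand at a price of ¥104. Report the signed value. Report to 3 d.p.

-1.190

At P = 104, Q = 2273.
dQ/dP = −26.
ε = (dQ/dP)(P/Q) = (-26)(104/2273).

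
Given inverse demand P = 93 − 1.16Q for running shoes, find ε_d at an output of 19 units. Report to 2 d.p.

At Q = 19, P = 93 − 1.16(19) = 70.96.
dP/dQ = −1.16, so dQ/dP = 1/(−1.16) = -0.862.
ε = (dQ/dP)(P/Q) = (-0.862)(70.96/19).

-3.22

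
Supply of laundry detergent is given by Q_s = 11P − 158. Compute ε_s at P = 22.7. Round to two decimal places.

2.72

At P = 22.7, Q_s = 91.70.
dQ_s/dP = 11.
ε_s = (dQ_s/dP)(P/Q_s) = (11)(22.7/91.70).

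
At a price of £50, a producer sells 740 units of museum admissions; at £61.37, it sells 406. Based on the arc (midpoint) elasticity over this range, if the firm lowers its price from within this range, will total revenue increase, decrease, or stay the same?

Arc ε = (-334/11.37)(55.69/573.0) ≈ -2.855.
|ε| = 2.85 > 1, so demand is elastic. A price cut therefore raises total revenue.

increase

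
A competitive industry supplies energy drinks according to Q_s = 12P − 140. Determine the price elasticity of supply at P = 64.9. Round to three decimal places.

1.219

At P = 64.9, Q_s = 638.80.
dQ_s/dP = 12.
ε_s = (dQ_s/dP)(P/Q_s) = (12)(64.9/638.80).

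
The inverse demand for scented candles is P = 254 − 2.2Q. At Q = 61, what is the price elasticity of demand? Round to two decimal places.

At Q = 61, P = 254 − 2.2(61) = 119.80.
dP/dQ = −2.2, so dQ/dP = 1/(−2.2) = -0.455.
ε = (dQ/dP)(P/Q) = (-0.455)(119.80/61).

-0.89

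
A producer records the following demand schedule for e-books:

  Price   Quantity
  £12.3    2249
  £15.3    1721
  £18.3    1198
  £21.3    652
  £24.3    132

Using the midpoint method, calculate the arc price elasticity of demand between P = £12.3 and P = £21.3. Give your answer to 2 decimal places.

At P = 12.3, Q = 2249; at P = 21.3, Q = 652.
ΔQ = -1597, ΔP = 9.0. Midpoints: P̄ = 16.80, Q̄ = 1450.5.
ε = (ΔQ/ΔP)(P̄/Q̄) = (-1597/9.0)(16.80/1450.5).

-2.06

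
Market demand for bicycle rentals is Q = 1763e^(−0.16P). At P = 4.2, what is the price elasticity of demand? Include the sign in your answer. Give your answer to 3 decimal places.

At P = 4.2, Q = 900.340.
dQ/dP = −0.16·1763e^(−0.16P) = −0.16Q = -144.054.
ε = (dQ/dP)(P/Q) = (-144.054)(4.2/900.340).

-0.672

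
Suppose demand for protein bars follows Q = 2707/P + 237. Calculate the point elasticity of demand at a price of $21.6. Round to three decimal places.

At P = 21.6, Q = 362.324.
dQ/dP = −2707/P² = -5.802.
ε = (dQ/dP)(P/Q) = (-5.802)(21.6/362.324).

-0.346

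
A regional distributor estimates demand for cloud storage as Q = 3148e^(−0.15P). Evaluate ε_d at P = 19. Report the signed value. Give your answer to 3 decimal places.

-2.850

At P = 19, Q = 182.094.
dQ/dP = −0.15·3148e^(−0.15P) = −0.15Q = -27.314.
ε = (dQ/dP)(P/Q) = (-27.314)(19/182.094).
|ε| > 1, so demand is elastic at this price.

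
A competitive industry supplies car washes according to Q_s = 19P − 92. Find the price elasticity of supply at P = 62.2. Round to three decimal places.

1.084

At P = 62.2, Q_s = 1089.80.
dQ_s/dP = 19.
ε_s = (dQ_s/dP)(P/Q_s) = (19)(62.2/1089.80).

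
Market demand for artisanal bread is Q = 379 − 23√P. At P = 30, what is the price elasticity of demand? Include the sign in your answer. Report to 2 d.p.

At P = 30, Q = 253.024.
dQ/dP = −23/(2√P) = -2.100.
ε = (dQ/dP)(P/Q) = (-2.100)(30/253.024).
|ε| < 1, so demand is inelastic at this price.

-0.25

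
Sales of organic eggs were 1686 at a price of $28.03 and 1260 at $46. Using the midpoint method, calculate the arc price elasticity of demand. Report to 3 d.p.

ΔQ = 1260 − 1686 = -426; ΔP = 46 − 28.03 = 17.97.
Midpoints: P̄ = 37.02, Q̄ = 1473.0.
ε = (ΔQ/ΔP)(P̄/Q̄) = (-426/17.97)(37.02/1473.0).

-0.596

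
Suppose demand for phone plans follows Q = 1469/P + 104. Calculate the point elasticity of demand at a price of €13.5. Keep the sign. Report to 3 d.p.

At P = 13.5, Q = 212.815.
dQ/dP = −1469/P² = -8.060.
ε = (dQ/dP)(P/Q) = (-8.060)(13.5/212.815).
|ε| < 1, so demand is inelastic at this price.

-0.511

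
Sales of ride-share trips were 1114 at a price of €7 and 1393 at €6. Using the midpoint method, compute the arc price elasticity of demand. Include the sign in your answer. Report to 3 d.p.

ΔQ = 1393 − 1114 = 279; ΔP = 6 − 7 = -1.
Midpoints: P̄ = 6.50, Q̄ = 1253.5.
ε = (ΔQ/ΔP)(P̄/Q̄) = (279/-1)(6.50/1253.5).

-1.447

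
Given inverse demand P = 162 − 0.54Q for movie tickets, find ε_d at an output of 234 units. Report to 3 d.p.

At Q = 234, P = 162 − 0.54(234) = 35.64.
dP/dQ = −0.54, so dQ/dP = 1/(−0.54) = -1.852.
ε = (dQ/dP)(P/Q) = (-1.852)(35.64/234).

-0.282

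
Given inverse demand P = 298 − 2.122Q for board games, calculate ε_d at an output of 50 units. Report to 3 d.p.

-1.809

At Q = 50, P = 298 − 2.122(50) = 191.90.
dP/dQ = −2.122, so dQ/dP = 1/(−2.122) = -0.471.
ε = (dQ/dP)(P/Q) = (-0.471)(191.90/50).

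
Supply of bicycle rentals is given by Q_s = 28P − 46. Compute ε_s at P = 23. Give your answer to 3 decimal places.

At P = 23, Q_s = 598.
dQ_s/dP = 28.
ε_s = (dQ_s/dP)(P/Q_s) = (28)(23/598).

1.077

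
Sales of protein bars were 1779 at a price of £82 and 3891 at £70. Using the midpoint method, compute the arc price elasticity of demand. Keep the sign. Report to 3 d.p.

-4.718

ΔQ = 3891 − 1779 = 2112; ΔP = 70 − 82 = -12.
Midpoints: P̄ = 76.00, Q̄ = 2835.0.
ε = (ΔQ/ΔP)(P̄/Q̄) = (2112/-12)(76.00/2835.0).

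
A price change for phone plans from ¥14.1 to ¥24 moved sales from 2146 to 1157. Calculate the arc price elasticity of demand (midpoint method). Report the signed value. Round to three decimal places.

-1.152

ΔQ = 1157 − 2146 = -989; ΔP = 24 − 14.1 = 9.9.
Midpoints: P̄ = 19.05, Q̄ = 1651.5.
ε = (ΔQ/ΔP)(P̄/Q̄) = (-989/9.9)(19.05/1651.5).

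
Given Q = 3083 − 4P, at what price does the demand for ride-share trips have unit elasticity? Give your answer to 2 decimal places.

385.38

For linear demand Q = a − bP, ε = −bP/(a − bP). |ε| = 1 when bP = a − bP, i.e. P = a/(2b).
P = 3083/(2·4) = 3083/8 = 385.3750.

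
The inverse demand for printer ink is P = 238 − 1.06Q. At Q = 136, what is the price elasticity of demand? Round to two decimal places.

At Q = 136, P = 238 − 1.06(136) = 93.84.
dP/dQ = −1.06, so dQ/dP = 1/(−1.06) = -0.943.
ε = (dQ/dP)(P/Q) = (-0.943)(93.84/136).

-0.65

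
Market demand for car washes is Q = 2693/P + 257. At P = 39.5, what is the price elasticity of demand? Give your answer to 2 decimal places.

-0.21

At P = 39.5, Q = 325.177.
dQ/dP = −2693/P² = -1.726.
ε = (dQ/dP)(P/Q) = (-1.726)(39.5/325.177).
|ε| < 1, so demand is inelastic at this price.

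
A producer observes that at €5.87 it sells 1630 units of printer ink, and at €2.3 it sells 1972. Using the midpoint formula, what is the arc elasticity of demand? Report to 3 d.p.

-0.217

ΔQ = 1972 − 1630 = 342; ΔP = 2.3 − 5.87 = -3.57.
Midpoints: P̄ = 4.08, Q̄ = 1801.0.
ε = (ΔQ/ΔP)(P̄/Q̄) = (342/-3.57)(4.08/1801.0).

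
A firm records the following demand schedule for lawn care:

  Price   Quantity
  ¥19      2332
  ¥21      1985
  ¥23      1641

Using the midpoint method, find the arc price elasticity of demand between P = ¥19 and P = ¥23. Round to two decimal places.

-1.83

At P = 19, Q = 2332; at P = 23, Q = 1641.
ΔQ = -691, ΔP = 4. Midpoints: P̄ = 21.00, Q̄ = 1986.5.
ε = (ΔQ/ΔP)(P̄/Q̄) = (-691/4)(21.00/1986.5).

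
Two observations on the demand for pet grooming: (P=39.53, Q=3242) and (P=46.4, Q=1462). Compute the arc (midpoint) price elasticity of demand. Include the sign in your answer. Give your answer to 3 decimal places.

ΔQ = 1462 − 3242 = -1780; ΔP = 46.4 − 39.53 = 6.87.
Midpoints: P̄ = 42.97, Q̄ = 2352.0.
ε = (ΔQ/ΔP)(P̄/Q̄) = (-1780/6.87)(42.97/2352.0).

-4.733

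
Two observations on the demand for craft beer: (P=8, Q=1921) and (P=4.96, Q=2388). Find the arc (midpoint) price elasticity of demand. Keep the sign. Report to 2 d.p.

ΔQ = 2388 − 1921 = 467; ΔP = 4.96 − 8 = -3.04.
Midpoints: P̄ = 6.48, Q̄ = 2154.5.
ε = (ΔQ/ΔP)(P̄/Q̄) = (467/-3.04)(6.48/2154.5).

-0.46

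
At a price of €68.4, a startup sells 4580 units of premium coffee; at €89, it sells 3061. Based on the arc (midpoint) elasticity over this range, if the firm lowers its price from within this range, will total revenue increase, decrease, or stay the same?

increase

Arc ε = (-1519/20.6)(78.70/3820.5) ≈ -1.519.
|ε| = 1.52 > 1, so demand is elastic. A price cut therefore raises total revenue.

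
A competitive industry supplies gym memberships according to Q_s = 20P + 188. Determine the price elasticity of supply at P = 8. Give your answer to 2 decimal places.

At P = 8, Q_s = 348.
dQ_s/dP = 20.
ε_s = (dQ_s/dP)(P/Q_s) = (20)(8/348).

0.46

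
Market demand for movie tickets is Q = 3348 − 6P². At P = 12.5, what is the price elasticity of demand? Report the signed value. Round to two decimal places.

At P = 12.5, Q = 2410.500.
dQ/dP = −12P = -150.
ε = (dQ/dP)(P/Q) = (-150)(12.5/2410.500).

-0.78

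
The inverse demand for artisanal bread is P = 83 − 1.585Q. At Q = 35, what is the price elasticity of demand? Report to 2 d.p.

-0.50

At Q = 35, P = 83 − 1.585(35) = 27.52.
dP/dQ = −1.585, so dQ/dP = 1/(−1.585) = -0.631.
ε = (dQ/dP)(P/Q) = (-0.631)(27.52/35).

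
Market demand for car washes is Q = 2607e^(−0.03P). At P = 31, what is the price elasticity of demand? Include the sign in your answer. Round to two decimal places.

At P = 31, Q = 1028.602.
dQ/dP = −0.03·2607e^(−0.03P) = −0.03Q = -30.858.
ε = (dQ/dP)(P/Q) = (-30.858)(31/1028.602).
|ε| < 1, so demand is inelastic at this price.

-0.93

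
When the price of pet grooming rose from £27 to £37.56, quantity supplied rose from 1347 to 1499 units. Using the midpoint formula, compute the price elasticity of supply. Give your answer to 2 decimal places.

0.33

ΔQ = 1499 − 1347 = 152; ΔP = 37.56 − 27 = 10.56.
Midpoints: P̄ = 32.28, Q̄ = 1423.0.
ε_s = (ΔQ/ΔP)(P̄/Q̄) = (152/10.56)(32.28/1423.0).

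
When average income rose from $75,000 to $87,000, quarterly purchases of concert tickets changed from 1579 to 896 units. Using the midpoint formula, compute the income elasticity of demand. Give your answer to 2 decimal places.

ΔQ = -683, ΔI = 12000. Midpoints: Ī = 81,000, Q̄ = 1237.5.
ε_I = (ΔQ/ΔI)(Ī/Q̄) = (-683/12000)(81000/1237.5).

-3.73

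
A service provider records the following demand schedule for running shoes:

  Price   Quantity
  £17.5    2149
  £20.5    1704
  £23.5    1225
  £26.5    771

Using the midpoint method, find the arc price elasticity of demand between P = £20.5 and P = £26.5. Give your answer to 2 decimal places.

-2.95

At P = 20.5, Q = 1704; at P = 26.5, Q = 771.
ΔQ = -933, ΔP = 6.0. Midpoints: P̄ = 23.50, Q̄ = 1237.5.
ε = (ΔQ/ΔP)(P̄/Q̄) = (-933/6.0)(23.50/1237.5).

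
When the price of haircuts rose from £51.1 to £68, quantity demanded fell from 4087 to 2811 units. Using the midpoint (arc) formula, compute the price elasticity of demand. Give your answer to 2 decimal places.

ΔQ = 2811 − 4087 = -1276; ΔP = 68 − 51.1 = 16.9.
Midpoints: P̄ = 59.55, Q̄ = 3449.0.
ε = (ΔQ/ΔP)(P̄/Q̄) = (-1276/16.9)(59.55/3449.0).

-1.30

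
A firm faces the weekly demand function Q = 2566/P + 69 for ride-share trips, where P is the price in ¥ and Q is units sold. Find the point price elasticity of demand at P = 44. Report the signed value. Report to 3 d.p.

-0.458

At P = 44, Q = 127.318.
dQ/dP = −2566/P² = -1.325.
ε = (dQ/dP)(P/Q) = (-1.325)(44/127.318).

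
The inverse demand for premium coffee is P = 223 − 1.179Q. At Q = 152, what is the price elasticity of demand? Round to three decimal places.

At Q = 152, P = 223 − 1.179(152) = 43.79.
dP/dQ = −1.179, so dQ/dP = 1/(−1.179) = -0.848.
ε = (dQ/dP)(P/Q) = (-0.848)(43.79/152).

-0.244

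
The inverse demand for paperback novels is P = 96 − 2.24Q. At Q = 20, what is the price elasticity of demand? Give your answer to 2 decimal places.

At Q = 20, P = 96 − 2.24(20) = 51.20.
dP/dQ = −2.24, so dQ/dP = 1/(−2.24) = -0.446.
ε = (dQ/dP)(P/Q) = (-0.446)(51.20/20).

-1.14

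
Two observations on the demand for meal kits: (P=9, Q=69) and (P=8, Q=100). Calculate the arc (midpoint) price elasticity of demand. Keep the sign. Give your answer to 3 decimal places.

ΔQ = 100 − 69 = 31; ΔP = 8 − 9 = -1.
Midpoints: P̄ = 8.50, Q̄ = 84.5.
ε = (ΔQ/ΔP)(P̄/Q̄) = (31/-1)(8.50/84.5).

-3.118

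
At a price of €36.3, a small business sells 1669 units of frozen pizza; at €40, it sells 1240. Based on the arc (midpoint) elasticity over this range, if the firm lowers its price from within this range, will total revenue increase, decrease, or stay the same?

Arc ε = (-429/3.7)(38.15/1454.5) ≈ -3.041.
|ε| = 3.04 > 1, so demand is elastic. A price cut therefore raises total revenue.

increase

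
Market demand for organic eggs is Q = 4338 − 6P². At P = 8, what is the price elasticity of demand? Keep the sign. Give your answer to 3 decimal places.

At P = 8, Q = 3954.
dQ/dP = −12P = -96.
ε = (dQ/dP)(P/Q) = (-96)(8/3954).

-0.194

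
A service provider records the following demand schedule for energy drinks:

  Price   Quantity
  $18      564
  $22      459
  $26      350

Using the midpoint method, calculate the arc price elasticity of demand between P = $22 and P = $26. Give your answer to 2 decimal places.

At P = 22, Q = 459; at P = 26, Q = 350.
ΔQ = -109, ΔP = 4. Midpoints: P̄ = 24.00, Q̄ = 404.5.
ε = (ΔQ/ΔP)(P̄/Q̄) = (-109/4)(24.00/404.5).

-1.62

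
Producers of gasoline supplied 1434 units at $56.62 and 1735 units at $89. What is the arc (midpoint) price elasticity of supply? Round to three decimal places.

ΔQ = 1735 − 1434 = 301; ΔP = 89 − 56.62 = 32.38.
Midpoints: P̄ = 72.81, Q̄ = 1584.5.
ε_s = (ΔQ/ΔP)(P̄/Q̄) = (301/32.38)(72.81/1584.5).

0.427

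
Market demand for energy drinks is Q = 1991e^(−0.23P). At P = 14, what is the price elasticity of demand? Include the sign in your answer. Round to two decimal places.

At P = 14, Q = 79.551.
dQ/dP = −0.23·1991e^(−0.23P) = −0.23Q = -18.297.
ε = (dQ/dP)(P/Q) = (-18.297)(14/79.551).

-3.22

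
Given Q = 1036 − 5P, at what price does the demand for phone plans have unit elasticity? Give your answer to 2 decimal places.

For linear demand Q = a − bP, ε = −bP/(a − bP). |ε| = 1 when bP = a − bP, i.e. P = a/(2b).
P = 1036/(2·5) = 1036/10 = 103.6000.

103.60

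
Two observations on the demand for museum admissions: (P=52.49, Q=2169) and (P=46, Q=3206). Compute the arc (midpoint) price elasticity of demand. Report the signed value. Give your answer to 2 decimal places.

ΔQ = 3206 − 2169 = 1037; ΔP = 46 − 52.49 = -6.49.
Midpoints: P̄ = 49.25, Q̄ = 2687.5.
ε = (ΔQ/ΔP)(P̄/Q̄) = (1037/-6.49)(49.25/2687.5).

-2.93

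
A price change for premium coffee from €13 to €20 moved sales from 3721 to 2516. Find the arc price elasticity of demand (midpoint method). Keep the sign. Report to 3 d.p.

-0.911

ΔQ = 2516 − 3721 = -1205; ΔP = 20 − 13 = 7.
Midpoints: P̄ = 16.50, Q̄ = 3118.5.
ε = (ΔQ/ΔP)(P̄/Q̄) = (-1205/7)(16.50/3118.5).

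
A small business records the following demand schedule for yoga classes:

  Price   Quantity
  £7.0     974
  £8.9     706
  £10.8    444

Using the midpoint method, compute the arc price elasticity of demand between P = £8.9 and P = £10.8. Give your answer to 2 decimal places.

-2.36

At P = 8.9, Q = 706; at P = 10.8, Q = 444.
ΔQ = -262, ΔP = 1.9. Midpoints: P̄ = 9.85, Q̄ = 575.0.
ε = (ΔQ/ΔP)(P̄/Q̄) = (-262/1.9)(9.85/575.0).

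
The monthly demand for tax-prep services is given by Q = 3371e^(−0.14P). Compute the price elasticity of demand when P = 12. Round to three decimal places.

-1.680

At P = 12, Q = 628.267.
dQ/dP = −0.14·3371e^(−0.14P) = −0.14Q = -87.957.
ε = (dQ/dP)(P/Q) = (-87.957)(12/628.267).
|ε| > 1, so demand is elastic at this price.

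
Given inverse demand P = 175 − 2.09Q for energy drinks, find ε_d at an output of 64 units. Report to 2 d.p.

-0.31

At Q = 64, P = 175 − 2.09(64) = 41.24.
dP/dQ = −2.09, so dQ/dP = 1/(−2.09) = -0.478.
ε = (dQ/dP)(P/Q) = (-0.478)(41.24/64).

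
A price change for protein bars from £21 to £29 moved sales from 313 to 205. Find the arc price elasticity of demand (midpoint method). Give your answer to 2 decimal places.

-1.30

ΔQ = 205 − 313 = -108; ΔP = 29 − 21 = 8.
Midpoints: P̄ = 25.00, Q̄ = 259.0.
ε = (ΔQ/ΔP)(P̄/Q̄) = (-108/8)(25.00/259.0).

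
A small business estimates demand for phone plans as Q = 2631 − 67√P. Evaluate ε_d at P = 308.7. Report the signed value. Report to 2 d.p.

-0.40

At P = 308.7, Q = 1453.819.
dQ/dP = −67/(2√P) = -1.907.
ε = (dQ/dP)(P/Q) = (-1.907)(308.7/1453.819).
|ε| < 1, so demand is inelastic at this price.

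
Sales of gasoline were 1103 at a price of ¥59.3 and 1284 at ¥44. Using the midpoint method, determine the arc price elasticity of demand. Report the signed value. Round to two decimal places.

ΔQ = 1284 − 1103 = 181; ΔP = 44 − 59.3 = -15.3.
Midpoints: P̄ = 51.65, Q̄ = 1193.5.
ε = (ΔQ/ΔP)(P̄/Q̄) = (181/-15.3)(51.65/1193.5).

-0.51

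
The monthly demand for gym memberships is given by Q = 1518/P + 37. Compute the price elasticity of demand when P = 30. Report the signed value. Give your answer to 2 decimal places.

-0.58

At P = 30, Q = 87.600.
dQ/dP = −1518/P² = -1.687.
ε = (dQ/dP)(P/Q) = (-1.687)(30/87.600).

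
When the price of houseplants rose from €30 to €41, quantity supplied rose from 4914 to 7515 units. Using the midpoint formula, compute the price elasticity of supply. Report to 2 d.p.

ΔQ = 7515 − 4914 = 2601; ΔP = 41 − 30 = 11.
Midpoints: P̄ = 35.50, Q̄ = 6214.5.
ε_s = (ΔQ/ΔP)(P̄/Q̄) = (2601/11)(35.50/6214.5).

1.35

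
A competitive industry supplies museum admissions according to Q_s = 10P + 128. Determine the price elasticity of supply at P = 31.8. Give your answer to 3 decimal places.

0.713

At P = 31.8, Q_s = 446.
dQ_s/dP = 10.
ε_s = (dQ_s/dP)(P/Q_s) = (10)(31.8/446).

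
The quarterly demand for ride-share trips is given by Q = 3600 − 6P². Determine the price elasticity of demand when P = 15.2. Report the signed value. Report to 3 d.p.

At P = 15.2, Q = 2213.760.
dQ/dP = −12P = -182.400.
ε = (dQ/dP)(P/Q) = (-182.400)(15.2/2213.760).
|ε| > 1, so demand is elastic at this price.

-1.252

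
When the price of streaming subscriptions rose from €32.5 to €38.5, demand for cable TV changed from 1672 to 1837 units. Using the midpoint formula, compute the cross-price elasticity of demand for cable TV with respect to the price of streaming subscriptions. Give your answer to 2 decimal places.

ΔQ_x = 1837 − 1672 = 165; ΔP_y = 38.5 − 32.5 = 6.
Midpoints: P̄_y = 35.50, Q̄_x = 1754.5.
ε_xy = (ΔQ_x/ΔP_y)(P̄_y/Q̄_x) = (165/6)(35.50/1754.5).

0.56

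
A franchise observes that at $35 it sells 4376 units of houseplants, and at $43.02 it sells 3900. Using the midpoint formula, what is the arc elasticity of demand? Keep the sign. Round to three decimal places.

ΔQ = 3900 − 4376 = -476; ΔP = 43.02 − 35 = 8.02.
Midpoints: P̄ = 39.01, Q̄ = 4138.0.
ε = (ΔQ/ΔP)(P̄/Q̄) = (-476/8.02)(39.01/4138.0).

-0.560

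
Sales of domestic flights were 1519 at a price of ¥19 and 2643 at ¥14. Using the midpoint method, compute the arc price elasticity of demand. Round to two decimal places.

ΔQ = 2643 − 1519 = 1124; ΔP = 14 − 19 = -5.
Midpoints: P̄ = 16.50, Q̄ = 2081.0.
ε = (ΔQ/ΔP)(P̄/Q̄) = (1124/-5)(16.50/2081.0).

-1.78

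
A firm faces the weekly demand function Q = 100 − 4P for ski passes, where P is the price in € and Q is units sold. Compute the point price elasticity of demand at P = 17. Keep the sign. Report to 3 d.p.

-2.125

At P = 17, Q = 32.
dQ/dP = −4.
ε = (dQ/dP)(P/Q) = (-4)(17/32).
|ε| > 1, so demand is elastic at this price.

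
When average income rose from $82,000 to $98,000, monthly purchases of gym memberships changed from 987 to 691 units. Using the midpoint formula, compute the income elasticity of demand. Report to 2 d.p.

-1.98

ΔQ = -296, ΔI = 16000. Midpoints: Ī = 90,000, Q̄ = 839.0.
ε_I = (ΔQ/ΔI)(Ī/Q̄) = (-296/16000)(90000/839.0).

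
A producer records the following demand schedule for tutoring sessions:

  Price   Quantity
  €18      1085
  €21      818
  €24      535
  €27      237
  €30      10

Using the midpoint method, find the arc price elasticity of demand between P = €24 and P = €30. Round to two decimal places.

-8.67

At P = 24, Q = 535; at P = 30, Q = 10.
ΔQ = -525, ΔP = 6. Midpoints: P̄ = 27.00, Q̄ = 272.5.
ε = (ΔQ/ΔP)(P̄/Q̄) = (-525/6)(27.00/272.5).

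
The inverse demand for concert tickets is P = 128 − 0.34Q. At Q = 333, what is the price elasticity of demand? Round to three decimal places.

-0.131

At Q = 333, P = 128 − 0.34(333) = 14.78.
dP/dQ = −0.34, so dQ/dP = 1/(−0.34) = -2.941.
ε = (dQ/dP)(P/Q) = (-2.941)(14.78/333).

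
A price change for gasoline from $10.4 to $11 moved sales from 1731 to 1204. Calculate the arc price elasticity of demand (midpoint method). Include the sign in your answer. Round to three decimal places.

-6.404

ΔQ = 1204 − 1731 = -527; ΔP = 11 − 10.4 = 0.6.
Midpoints: P̄ = 10.70, Q̄ = 1467.5.
ε = (ΔQ/ΔP)(P̄/Q̄) = (-527/0.6)(10.70/1467.5).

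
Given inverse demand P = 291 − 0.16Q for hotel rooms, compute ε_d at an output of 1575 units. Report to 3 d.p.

At Q = 1575, P = 291 − 0.16(1575) = 39.00.
dP/dQ = −0.16, so dQ/dP = 1/(−0.16) = -6.250.
ε = (dQ/dP)(P/Q) = (-6.250)(39.00/1575).

-0.155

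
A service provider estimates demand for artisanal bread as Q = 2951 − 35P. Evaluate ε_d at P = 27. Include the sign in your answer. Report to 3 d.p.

At P = 27, Q = 2006.
dQ/dP = −35.
ε = (dQ/dP)(P/Q) = (-35)(27/2006).
|ε| < 1, so demand is inelastic at this price.

-0.471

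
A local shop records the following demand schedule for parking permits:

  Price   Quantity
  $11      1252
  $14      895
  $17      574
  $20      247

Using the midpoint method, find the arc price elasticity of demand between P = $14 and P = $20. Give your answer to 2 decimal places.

At P = 14, Q = 895; at P = 20, Q = 247.
ΔQ = -648, ΔP = 6. Midpoints: P̄ = 17.00, Q̄ = 571.0.
ε = (ΔQ/ΔP)(P̄/Q̄) = (-648/6)(17.00/571.0).

-3.22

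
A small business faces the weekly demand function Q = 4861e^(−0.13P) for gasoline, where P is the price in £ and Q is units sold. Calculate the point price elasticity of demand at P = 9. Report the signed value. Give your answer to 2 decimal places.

At P = 9, Q = 1508.694.
dQ/dP = −0.13·4861e^(−0.13P) = −0.13Q = -196.130.
ε = (dQ/dP)(P/Q) = (-196.130)(9/1508.694).
|ε| > 1, so demand is elastic at this price.

-1.17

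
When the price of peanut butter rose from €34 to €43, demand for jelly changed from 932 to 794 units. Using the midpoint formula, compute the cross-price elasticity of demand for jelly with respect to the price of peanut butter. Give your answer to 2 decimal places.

ΔQ_x = 794 − 932 = -138; ΔP_y = 43 − 34 = 9.
Midpoints: P̄_y = 38.50, Q̄_x = 863.0.
ε_xy = (ΔQ_x/ΔP_y)(P̄_y/Q̄_x) = (-138/9)(38.50/863.0).

-0.68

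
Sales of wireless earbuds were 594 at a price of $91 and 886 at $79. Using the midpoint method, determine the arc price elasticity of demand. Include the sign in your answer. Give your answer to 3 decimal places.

-2.795

ΔQ = 886 − 594 = 292; ΔP = 79 − 91 = -12.
Midpoints: P̄ = 85.00, Q̄ = 740.0.
ε = (ΔQ/ΔP)(P̄/Q̄) = (292/-12)(85.00/740.0).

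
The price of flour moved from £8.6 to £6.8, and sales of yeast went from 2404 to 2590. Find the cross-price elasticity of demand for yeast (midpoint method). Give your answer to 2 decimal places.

ΔQ_x = 2590 − 2404 = 186; ΔP_y = 6.8 − 8.6 = -1.8.
Midpoints: P̄_y = 7.70, Q̄_x = 2497.0.
ε_xy = (ΔQ_x/ΔP_y)(P̄_y/Q̄_x) = (186/-1.8)(7.70/2497.0).

-0.32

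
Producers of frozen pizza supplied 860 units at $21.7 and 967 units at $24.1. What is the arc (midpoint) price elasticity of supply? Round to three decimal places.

1.118

ΔQ = 967 − 860 = 107; ΔP = 24.1 − 21.7 = 2.4.
Midpoints: P̄ = 22.90, Q̄ = 913.5.
ε_s = (ΔQ/ΔP)(P̄/Q̄) = (107/2.4)(22.90/913.5).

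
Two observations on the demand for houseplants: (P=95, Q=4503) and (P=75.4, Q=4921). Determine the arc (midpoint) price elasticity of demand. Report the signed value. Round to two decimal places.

ΔQ = 4921 − 4503 = 418; ΔP = 75.4 − 95 = -19.6.
Midpoints: P̄ = 85.20, Q̄ = 4712.0.
ε = (ΔQ/ΔP)(P̄/Q̄) = (418/-19.6)(85.20/4712.0).

-0.39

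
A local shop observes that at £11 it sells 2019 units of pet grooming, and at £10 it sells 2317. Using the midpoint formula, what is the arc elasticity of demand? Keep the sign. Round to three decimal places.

ΔQ = 2317 − 2019 = 298; ΔP = 10 − 11 = -1.
Midpoints: P̄ = 10.50, Q̄ = 2168.0.
ε = (ΔQ/ΔP)(P̄/Q̄) = (298/-1)(10.50/2168.0).

-1.443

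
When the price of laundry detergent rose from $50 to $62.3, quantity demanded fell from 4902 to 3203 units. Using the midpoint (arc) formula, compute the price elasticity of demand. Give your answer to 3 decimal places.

-1.914

ΔQ = 3203 − 4902 = -1699; ΔP = 62.3 − 50 = 12.3.
Midpoints: P̄ = 56.15, Q̄ = 4052.5.
ε = (ΔQ/ΔP)(P̄/Q̄) = (-1699/12.3)(56.15/4052.5).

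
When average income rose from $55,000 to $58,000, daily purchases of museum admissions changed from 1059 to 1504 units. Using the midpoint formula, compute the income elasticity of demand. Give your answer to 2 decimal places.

ΔQ = 445, ΔI = 3000. Midpoints: Ī = 56,500, Q̄ = 1281.5.
ε_I = (ΔQ/ΔI)(Ī/Q̄) = (445/3000)(56500/1281.5).

6.54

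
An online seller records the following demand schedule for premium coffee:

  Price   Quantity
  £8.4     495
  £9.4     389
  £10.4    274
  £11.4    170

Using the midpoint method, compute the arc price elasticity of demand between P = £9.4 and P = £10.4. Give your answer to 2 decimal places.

-3.43

At P = 9.4, Q = 389; at P = 10.4, Q = 274.
ΔQ = -115, ΔP = 1.0. Midpoints: P̄ = 9.90, Q̄ = 331.5.
ε = (ΔQ/ΔP)(P̄/Q̄) = (-115/1.0)(9.90/331.5).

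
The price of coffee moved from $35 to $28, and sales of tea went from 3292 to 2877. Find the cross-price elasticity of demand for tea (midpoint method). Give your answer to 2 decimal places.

0.61

ΔQ_x = 2877 − 3292 = -415; ΔP_y = 28 − 35 = -7.
Midpoints: P̄_y = 31.50, Q̄_x = 3084.5.
ε_xy = (ΔQ_x/ΔP_y)(P̄_y/Q̄_x) = (-415/-7)(31.50/3084.5).
ε_xy > 0, so the goods are substitutes.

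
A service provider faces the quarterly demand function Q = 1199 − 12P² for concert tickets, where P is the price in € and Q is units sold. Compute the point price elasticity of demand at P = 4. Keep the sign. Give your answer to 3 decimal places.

-0.381

At P = 4, Q = 1007.
dQ/dP = −24P = -96.
ε = (dQ/dP)(P/Q) = (-96)(4/1007).
|ε| < 1, so demand is inelastic at this price.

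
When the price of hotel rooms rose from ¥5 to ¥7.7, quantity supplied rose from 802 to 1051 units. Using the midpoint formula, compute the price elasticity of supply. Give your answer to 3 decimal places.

ΔQ = 1051 − 802 = 249; ΔP = 7.7 − 5 = 2.7.
Midpoints: P̄ = 6.35, Q̄ = 926.5.
ε_s = (ΔQ/ΔP)(P̄/Q̄) = (249/2.7)(6.35/926.5).

0.632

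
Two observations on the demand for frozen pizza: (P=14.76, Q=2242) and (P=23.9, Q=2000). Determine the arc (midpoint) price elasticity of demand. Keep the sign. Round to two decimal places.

-0.24

ΔQ = 2000 − 2242 = -242; ΔP = 23.9 − 14.76 = 9.14.
Midpoints: P̄ = 19.33, Q̄ = 2121.0.
ε = (ΔQ/ΔP)(P̄/Q̄) = (-242/9.14)(19.33/2121.0).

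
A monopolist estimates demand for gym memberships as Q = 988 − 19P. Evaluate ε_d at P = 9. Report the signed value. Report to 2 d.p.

-0.21

At P = 9, Q = 817.
dQ/dP = −19.
ε = (dQ/dP)(P/Q) = (-19)(9/817).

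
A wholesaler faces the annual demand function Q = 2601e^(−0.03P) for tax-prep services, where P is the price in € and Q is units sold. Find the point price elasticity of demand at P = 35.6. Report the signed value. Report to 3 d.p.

-1.068

At P = 35.6, Q = 893.951.
dQ/dP = −0.03·2601e^(−0.03P) = −0.03Q = -26.819.
ε = (dQ/dP)(P/Q) = (-26.819)(35.6/893.951).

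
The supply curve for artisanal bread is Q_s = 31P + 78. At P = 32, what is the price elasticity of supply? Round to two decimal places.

0.93

At P = 32, Q_s = 1070.
dQ_s/dP = 31.
ε_s = (dQ_s/dP)(P/Q_s) = (31)(32/1070).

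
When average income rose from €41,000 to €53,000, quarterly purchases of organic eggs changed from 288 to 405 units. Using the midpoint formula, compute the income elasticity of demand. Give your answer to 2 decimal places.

ΔQ = 117, ΔI = 12000. Midpoints: Ī = 47,000, Q̄ = 346.5.
ε_I = (ΔQ/ΔI)(Ī/Q̄) = (117/12000)(47000/346.5).
ε_I > 0, so the good is normal.

1.32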